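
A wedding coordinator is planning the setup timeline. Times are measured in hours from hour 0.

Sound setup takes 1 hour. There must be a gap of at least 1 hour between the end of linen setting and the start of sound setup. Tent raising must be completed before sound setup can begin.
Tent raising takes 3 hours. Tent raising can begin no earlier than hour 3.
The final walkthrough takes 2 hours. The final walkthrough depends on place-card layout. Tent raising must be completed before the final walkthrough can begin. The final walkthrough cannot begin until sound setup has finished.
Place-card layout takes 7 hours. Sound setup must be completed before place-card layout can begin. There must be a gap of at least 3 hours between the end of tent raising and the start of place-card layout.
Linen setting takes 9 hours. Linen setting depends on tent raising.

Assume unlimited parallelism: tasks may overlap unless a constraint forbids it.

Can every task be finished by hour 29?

After its own release at hour 3, tent raising can start at hour 3 and finishes at hour 6.
Linen setting cannot begin until tent raising (finishes hour 6). It runs from hour 6 to 6 + 9 = hour 15.
Sound setup cannot start until linen setting (finishes hour 15, plus 1-hour gap → hour 16); tent raising (finishes hour 6). The controlling bound is hour 16, so sound setup finishes at 16 + 1 = hour 17.
Place-card layout needs all of sound setup (finishes hour 17); tent raising (finishes hour 6, plus 3-hour gap → hour 9). That puts its earliest start at hour 17; it finishes at 17 + 7 = hour 24.
For the final walkthrough: place-card layout (finishes hour 24); tent raising (finishes hour 6); sound setup (finishes hour 17). Taking the maximum gives a start of hour 24, and it finishes at 24 + 2 = hour 26.
Every task is finished by hour 26, which is no later than the deadline of 29, so the schedule is feasible.

Yes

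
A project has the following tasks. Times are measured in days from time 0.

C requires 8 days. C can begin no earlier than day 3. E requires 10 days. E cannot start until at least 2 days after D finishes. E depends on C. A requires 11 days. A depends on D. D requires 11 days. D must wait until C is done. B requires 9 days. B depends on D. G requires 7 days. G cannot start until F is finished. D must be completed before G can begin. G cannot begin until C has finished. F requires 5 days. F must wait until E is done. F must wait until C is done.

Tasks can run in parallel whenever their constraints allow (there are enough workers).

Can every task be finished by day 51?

C cannot begin until its own release at day 3. It runs from day 3 to 3 + 8 = day 11.
After C (finishes day 11), D can start at day 11 and finishes at day 22.
E cannot start until D (finishes day 22, plus 2-day gap → day 24); C (finishes day 11). The controlling bound is day 24, so E finishes at 24 + 10 = day 34.
For F: E (finishes day 34); C (finishes day 11). Taking the maximum gives a start of day 34, and it finishes at 34 + 5 = day 39.
G needs all of F (finishes day 39); D (finishes day 22); C (finishes day 11). That puts its earliest start at day 39; it finishes at 39 + 7 = day 46.
B cannot begin until D (finishes day 22). It runs from day 22 to 22 + 9 = day 31.
A waits on D (finishes day 22), so it starts at day 22 and finishes at 22 + 11 = day 33.
Every task is finished by day 46, which is no later than the deadline of 51, so the schedule is feasible.

Yes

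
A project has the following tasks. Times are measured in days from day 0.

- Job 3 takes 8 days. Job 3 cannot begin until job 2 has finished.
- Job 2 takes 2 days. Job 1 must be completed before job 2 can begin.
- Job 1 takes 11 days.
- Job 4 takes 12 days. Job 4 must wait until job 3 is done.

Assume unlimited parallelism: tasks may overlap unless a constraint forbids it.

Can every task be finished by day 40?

Yes

Job 1 can start immediately at day 0; it finishes at day 11.
Job 2 waits on job 1 (finishes day 11), so it starts at day 11 and finishes at 11 + 2 = day 13.
After job 2 (finishes day 13), job 3 can start at day 13 and finishes at day 21.
Job 4 waits on job 3 (finishes day 21), so it starts at day 21 and finishes at 21 + 12 = day 33.
Every task is finished by day 33, which is no later than the deadline of 40, so the schedule is feasible.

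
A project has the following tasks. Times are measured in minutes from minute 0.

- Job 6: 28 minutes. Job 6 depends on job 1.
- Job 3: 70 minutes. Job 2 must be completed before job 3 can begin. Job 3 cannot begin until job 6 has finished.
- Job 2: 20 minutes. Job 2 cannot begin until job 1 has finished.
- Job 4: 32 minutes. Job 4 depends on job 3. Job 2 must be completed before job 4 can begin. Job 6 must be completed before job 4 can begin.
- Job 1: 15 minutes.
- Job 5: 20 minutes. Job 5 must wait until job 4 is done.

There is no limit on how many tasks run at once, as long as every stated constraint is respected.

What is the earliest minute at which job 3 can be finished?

113

Job 1 has no prerequisites, so it starts at minute 0 and finishes at minute 15.
Job 6 waits on job 1 (finishes minute 15), so it starts at minute 15 and finishes at 15 + 28 = minute 43.
Job 2 waits on job 1 (finishes minute 15), so it starts at minute 15 and finishes at 15 + 20 = minute 35.
Job 3 has to wait for job 2 (finishes minute 35); job 6 (finishes minute 43). The latest of these is minute 43, so job 3 runs minute 43 to 43 + 70 = minute 113.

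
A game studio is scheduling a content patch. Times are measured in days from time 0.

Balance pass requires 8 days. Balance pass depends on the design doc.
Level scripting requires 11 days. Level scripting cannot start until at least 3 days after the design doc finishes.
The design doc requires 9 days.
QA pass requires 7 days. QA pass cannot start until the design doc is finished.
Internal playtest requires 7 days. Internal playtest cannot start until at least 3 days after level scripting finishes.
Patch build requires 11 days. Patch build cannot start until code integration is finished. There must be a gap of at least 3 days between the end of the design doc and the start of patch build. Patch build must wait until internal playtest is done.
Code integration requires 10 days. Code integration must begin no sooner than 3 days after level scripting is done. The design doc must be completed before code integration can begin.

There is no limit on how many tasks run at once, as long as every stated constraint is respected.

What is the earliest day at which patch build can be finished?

The design doc has no prerequisites, so it starts at day 0 and finishes at day 9.
Level scripting cannot begin until the design doc (finishes day 9, plus 3-day gap → day 12). It runs from day 12 to 12 + 11 = day 23.
Internal playtest waits on level scripting (finishes day 23, plus 3-day gap → day 26), so it starts at day 26 and finishes at 26 + 7 = day 33.
Code integration needs all of level scripting (finishes day 23, plus 3-day gap → day 26); the design doc (finishes day 9). That puts its earliest start at day 26; it finishes at 26 + 10 = day 36.
Patch build cannot start until code integration (finishes day 36); the design doc (finishes day 9, plus 3-day gap → day 12); internal playtest (finishes day 33). The controlling bound is day 36, so patch build finishes at 36 + 11 = day 47.

47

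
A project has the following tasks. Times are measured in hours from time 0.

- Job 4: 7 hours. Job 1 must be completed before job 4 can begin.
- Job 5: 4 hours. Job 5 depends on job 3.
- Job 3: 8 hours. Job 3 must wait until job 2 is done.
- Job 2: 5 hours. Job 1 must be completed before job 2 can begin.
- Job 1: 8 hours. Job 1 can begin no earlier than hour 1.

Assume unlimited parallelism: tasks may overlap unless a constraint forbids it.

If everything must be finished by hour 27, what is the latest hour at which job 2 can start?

10

Nothing follows job 5; the deadline of hour 27 is its only limit. It must start by 27 − 4 = hour 23.
Job 3 has to be done before job 5 (must start by hour 23). That means finishing by hour 23, i.e. starting by 23 − 8 = hour 15.
Job 2 has to be done before job 3 (must start by hour 15). That means finishing by hour 15, i.e. starting by 15 − 5 = hour 10.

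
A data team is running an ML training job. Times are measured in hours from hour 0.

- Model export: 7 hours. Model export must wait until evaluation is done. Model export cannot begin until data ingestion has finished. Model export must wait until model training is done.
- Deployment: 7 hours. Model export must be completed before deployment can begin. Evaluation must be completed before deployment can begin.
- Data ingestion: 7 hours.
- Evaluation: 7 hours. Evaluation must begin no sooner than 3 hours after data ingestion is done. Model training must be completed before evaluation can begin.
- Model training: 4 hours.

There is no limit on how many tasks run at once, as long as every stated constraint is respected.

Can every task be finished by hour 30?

Model training can start immediately at hour 0; it finishes at hour 4.
Data ingestion can start immediately at hour 0; it finishes at hour 7.
Evaluation cannot start until data ingestion (finishes hour 7, plus 3-hour gap → hour 10); model training (finishes hour 4). The controlling bound is hour 10, so evaluation finishes at 10 + 7 = hour 17.
Model export cannot start until evaluation (finishes hour 17); data ingestion (finishes hour 7); model training (finishes hour 4). The controlling bound is hour 17, so model export finishes at 17 + 7 = hour 24.
Deployment needs all of model export (finishes hour 24); evaluation (finishes hour 17). That puts its earliest start at hour 24; it finishes at 24 + 7 = hour 31.
The earliest everything can be done is hour 31, which is after the deadline of 30, so it is not possible.

No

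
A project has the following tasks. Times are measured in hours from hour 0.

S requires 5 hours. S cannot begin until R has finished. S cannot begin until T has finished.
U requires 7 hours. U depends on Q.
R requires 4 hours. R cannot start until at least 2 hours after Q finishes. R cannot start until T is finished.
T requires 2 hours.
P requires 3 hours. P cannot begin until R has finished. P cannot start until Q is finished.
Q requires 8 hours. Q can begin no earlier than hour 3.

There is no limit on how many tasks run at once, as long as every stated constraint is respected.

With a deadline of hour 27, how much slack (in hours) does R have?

5

T can start immediately at hour 0; it finishes at hour 2.
Q cannot begin until its own release at hour 3. It runs from hour 3 to 3 + 8 = hour 11.
For R: Q (finishes hour 11, plus 2-hour gap → hour 13); T (finishes hour 2). Taking the maximum gives a start of hour 13, and it finishes at 13 + 4 = hour 17.

Working backward from the deadline:
P has no dependents, so it just needs to finish by hour 27. Starting by 27 − 3 = hour 24 achieves that.
To finish by hour 27, S (duration 5) must start no later than hour 22.
R feeds P (must start by hour 24); S (must start by hour 22). Taking the minimum, R must finish by hour 22 and start by 22 − 4 = hour 18.
So R can start as early as hour 13 and as late as hour 18, giving 18 − 13 = 5 hours of slack.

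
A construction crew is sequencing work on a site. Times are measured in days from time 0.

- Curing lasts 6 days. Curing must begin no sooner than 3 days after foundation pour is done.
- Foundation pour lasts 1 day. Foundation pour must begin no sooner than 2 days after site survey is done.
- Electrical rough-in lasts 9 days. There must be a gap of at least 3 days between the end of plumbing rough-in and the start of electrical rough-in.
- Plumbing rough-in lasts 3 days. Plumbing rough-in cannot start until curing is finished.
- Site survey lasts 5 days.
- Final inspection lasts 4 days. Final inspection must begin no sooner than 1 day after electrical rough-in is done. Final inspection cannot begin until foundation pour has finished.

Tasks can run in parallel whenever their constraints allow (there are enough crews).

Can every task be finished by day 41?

Site survey can start immediately at day 0; it finishes at day 5.
Foundation pour cannot begin until site survey (finishes day 5, plus 2-day gap → day 7). It runs from day 7 to 7 + 1 = day 8.
Curing waits on foundation pour (finishes day 8, plus 3-day gap → day 11), so it starts at day 11 and finishes at 11 + 6 = day 17.
Plumbing rough-in waits on curing (finishes day 17), so it starts at day 17 and finishes at 17 + 3 = day 20.
Electrical rough-in waits on plumbing rough-in (finishes day 20, plus 3-day gap → day 23), so it starts at day 23 and finishes at 23 + 9 = day 32.
For final inspection: electrical rough-in (finishes day 32, plus 1-day gap → day 33); foundation pour (finishes day 8). Taking the maximum gives a start of day 33, and it finishes at 33 + 4 = day 37.
Every task is finished by day 37, which is no later than the deadline of 41, so the schedule is feasible.

Yes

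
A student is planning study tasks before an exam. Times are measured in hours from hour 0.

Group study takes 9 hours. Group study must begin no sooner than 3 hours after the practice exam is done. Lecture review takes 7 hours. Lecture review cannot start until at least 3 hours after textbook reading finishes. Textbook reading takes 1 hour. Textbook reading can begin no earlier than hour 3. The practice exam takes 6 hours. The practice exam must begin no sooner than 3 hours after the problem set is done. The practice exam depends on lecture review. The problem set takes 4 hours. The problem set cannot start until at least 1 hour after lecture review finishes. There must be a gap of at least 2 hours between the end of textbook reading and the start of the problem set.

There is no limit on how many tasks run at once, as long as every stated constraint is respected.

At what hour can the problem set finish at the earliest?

After its own release at hour 3, textbook reading can start at hour 3 and finishes at hour 4.
Lecture review cannot begin until textbook reading (finishes hour 4, plus 3-hour gap → hour 7). It runs from hour 7 to 7 + 7 = hour 14.
The problem set cannot start until lecture review (finishes hour 14, plus 1-hour gap → hour 15); textbook reading (finishes hour 4, plus 2-hour gap → hour 6). The controlling bound is hour 15, so the problem set finishes at 15 + 4 = hour 19.

19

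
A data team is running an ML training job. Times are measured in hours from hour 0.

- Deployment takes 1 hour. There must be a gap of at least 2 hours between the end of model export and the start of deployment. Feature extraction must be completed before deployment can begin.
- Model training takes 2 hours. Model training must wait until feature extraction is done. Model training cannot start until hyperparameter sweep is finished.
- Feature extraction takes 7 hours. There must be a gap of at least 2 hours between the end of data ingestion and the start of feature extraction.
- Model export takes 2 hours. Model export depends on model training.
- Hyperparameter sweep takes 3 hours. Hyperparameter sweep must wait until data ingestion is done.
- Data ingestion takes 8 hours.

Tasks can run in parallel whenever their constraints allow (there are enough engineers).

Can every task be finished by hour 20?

No

Data ingestion can start immediately at hour 0; it finishes at hour 8.
Hyperparameter sweep waits on data ingestion (finishes hour 8), so it starts at hour 8 and finishes at 8 + 3 = hour 11.
Feature extraction cannot begin until data ingestion (finishes hour 8, plus 2-hour gap → hour 10). It runs from hour 10 to 10 + 7 = hour 17.
Model training has to wait for feature extraction (finishes hour 17); hyperparameter sweep (finishes hour 11). The latest of these is hour 17, so model training runs hour 17 to 17 + 2 = hour 19.
After model training (finishes hour 19), model export can start at hour 19 and finishes at hour 21.
Deployment needs all of model export (finishes hour 21, plus 2-hour gap → hour 23); feature extraction (finishes hour 17). That puts its earliest start at hour 23; it finishes at 23 + 1 = hour 24.
The earliest everything can be done is hour 24, which is after the deadline of 20, so it is not possible.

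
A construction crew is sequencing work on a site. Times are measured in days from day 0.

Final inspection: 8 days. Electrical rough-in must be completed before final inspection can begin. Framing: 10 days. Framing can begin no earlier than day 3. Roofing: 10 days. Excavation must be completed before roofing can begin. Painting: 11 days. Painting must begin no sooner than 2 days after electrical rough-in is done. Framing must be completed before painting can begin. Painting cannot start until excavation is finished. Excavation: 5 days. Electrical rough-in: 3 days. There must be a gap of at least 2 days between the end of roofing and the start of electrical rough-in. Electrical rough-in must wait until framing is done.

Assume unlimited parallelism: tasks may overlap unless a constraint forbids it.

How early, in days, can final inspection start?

Framing cannot begin until its own release at day 3. It runs from day 3 to 3 + 10 = day 13.
Excavation can start immediately at day 0; it finishes at day 5.
Roofing cannot begin until excavation (finishes day 5). It runs from day 5 to 5 + 10 = day 15.
For electrical rough-in: roofing (finishes day 15, plus 2-day gap → day 17); framing (finishes day 13). Taking the maximum gives a start of day 17, and it finishes at 17 + 3 = day 20.
Final inspection waits on electrical rough-in (finishes day 20), so the earliest it can start is day 20.

20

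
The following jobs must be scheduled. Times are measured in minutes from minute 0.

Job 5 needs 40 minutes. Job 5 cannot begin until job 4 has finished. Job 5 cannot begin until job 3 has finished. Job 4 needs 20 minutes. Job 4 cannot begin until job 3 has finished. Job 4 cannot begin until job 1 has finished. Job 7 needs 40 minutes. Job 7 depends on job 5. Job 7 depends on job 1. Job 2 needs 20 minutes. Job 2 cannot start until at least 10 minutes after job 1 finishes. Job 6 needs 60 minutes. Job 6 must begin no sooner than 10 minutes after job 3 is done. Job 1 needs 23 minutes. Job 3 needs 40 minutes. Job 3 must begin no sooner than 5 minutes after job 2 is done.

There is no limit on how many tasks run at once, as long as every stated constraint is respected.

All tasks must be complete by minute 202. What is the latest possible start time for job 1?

Job 7 has no dependents, so it just needs to finish by minute 202. Starting by 202 − 40 = minute 162 achieves that.
Job 5 must finish before job 7 (must start by minute 162). With a 40-minute duration, job 5 must start by 162 − 40 = minute 122.
Job 4 has to be done before job 5 (must start by minute 122). That means finishing by minute 122, i.e. starting by 122 − 20 = minute 102.
Job 6 must finish by minute 202; it takes 60 minutes, so it must start by 202 − 60 = minute 142.
Job 3 has several dependents: job 4 (must start by minute 102); job 5 (must start by minute 122); job 6 (must start by minute 142, minus 10-minute gap → minute 132). The earliest of those limits is minute 102, so job 3 must start by 102 − 40 = minute 62.
Job 2 has to be done before job 3 (must start by minute 62, minus 5-minute gap → minute 57). That means finishing by minute 57, i.e. starting by 57 − 20 = minute 37.
Job 1 feeds job 2 (must start by minute 37, minus 10-minute gap → minute 27); job 4 (must start by minute 102); job 7 (must start by minute 162). Taking the minimum, job 1 must finish by minute 27 and start by 27 − 23 = minute 4.

4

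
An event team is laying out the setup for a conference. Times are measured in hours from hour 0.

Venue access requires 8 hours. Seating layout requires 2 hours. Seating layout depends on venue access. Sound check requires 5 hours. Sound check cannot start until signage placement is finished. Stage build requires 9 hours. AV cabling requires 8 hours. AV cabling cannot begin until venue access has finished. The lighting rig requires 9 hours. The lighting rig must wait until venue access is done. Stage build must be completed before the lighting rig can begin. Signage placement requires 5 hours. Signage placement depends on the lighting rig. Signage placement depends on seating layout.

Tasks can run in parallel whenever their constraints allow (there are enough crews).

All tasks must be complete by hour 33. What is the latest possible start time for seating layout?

To finish by hour 33, sound check (duration 5) must start no later than hour 28.
Signage placement has to be done before sound check (must start by hour 28). That means finishing by hour 28, i.e. starting by 28 − 5 = hour 23.
Seating layout has to be done before signage placement (must start by hour 23). That means finishing by hour 23, i.e. starting by 23 − 2 = hour 21.

21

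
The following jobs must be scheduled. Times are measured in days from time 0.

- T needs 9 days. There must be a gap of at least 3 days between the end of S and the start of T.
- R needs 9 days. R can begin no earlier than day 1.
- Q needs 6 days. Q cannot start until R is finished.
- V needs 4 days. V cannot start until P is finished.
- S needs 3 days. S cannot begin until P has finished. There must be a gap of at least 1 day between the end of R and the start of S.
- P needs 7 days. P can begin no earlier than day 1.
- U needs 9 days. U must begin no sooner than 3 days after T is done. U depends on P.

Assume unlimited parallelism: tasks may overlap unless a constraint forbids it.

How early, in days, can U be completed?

38

After its own release at day 1, R can start at day 1 and finishes at day 10.
P cannot begin until its own release at day 1. It runs from day 1 to 1 + 7 = day 8.
S cannot start until P (finishes day 8); R (finishes day 10, plus 1-day gap → day 11). The controlling bound is day 11, so S finishes at 11 + 3 = day 14.
T waits on S (finishes day 14, plus 3-day gap → day 17), so it starts at day 17 and finishes at 17 + 9 = day 26.
U has to wait for T (finishes day 26, plus 3-day gap → day 29); P (finishes day 8). The latest of these is day 29, so U runs day 29 to 29 + 9 = day 38.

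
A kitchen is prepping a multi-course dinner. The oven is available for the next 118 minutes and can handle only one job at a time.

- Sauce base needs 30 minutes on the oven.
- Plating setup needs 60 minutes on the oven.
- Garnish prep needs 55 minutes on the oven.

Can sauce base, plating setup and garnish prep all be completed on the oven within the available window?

No

Running back to back, the jobs need 30 + 60 + 55 = 145 minutes on the oven.
Since 145 > 118, they cannot all fit.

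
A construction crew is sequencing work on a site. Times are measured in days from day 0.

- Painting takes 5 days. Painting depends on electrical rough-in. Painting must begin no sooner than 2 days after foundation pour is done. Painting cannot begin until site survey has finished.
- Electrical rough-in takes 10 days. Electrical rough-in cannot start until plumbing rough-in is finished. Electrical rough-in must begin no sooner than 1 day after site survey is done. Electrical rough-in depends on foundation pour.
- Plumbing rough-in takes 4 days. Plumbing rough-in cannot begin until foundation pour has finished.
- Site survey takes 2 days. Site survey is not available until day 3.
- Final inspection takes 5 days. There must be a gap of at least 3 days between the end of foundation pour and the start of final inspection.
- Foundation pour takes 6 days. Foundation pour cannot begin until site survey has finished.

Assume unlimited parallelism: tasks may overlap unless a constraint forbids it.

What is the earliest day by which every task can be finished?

After its own release at day 3, site survey can start at day 3 and finishes at day 5.
Foundation pour waits on site survey (finishes day 5), so it starts at day 5 and finishes at 5 + 6 = day 11.
Final inspection waits on foundation pour (finishes day 11, plus 3-day gap → day 14), so it starts at day 14 and finishes at 14 + 5 = day 19.
Plumbing rough-in cannot begin until foundation pour (finishes day 11). It runs from day 11 to 11 + 4 = day 15.
Electrical rough-in needs all of plumbing rough-in (finishes day 15); site survey (finishes day 5, plus 1-day gap → day 6); foundation pour (finishes day 11). That puts its earliest start at day 15; it finishes at 15 + 10 = day 25.
Painting needs all of electrical rough-in (finishes day 25); foundation pour (finishes day 11, plus 2-day gap → day 13); site survey (finishes day 5). That puts its earliest start at day 25; it finishes at 25 + 5 = day 30.
All tasks are finished once the last one completes. Finish times: Site survey at 5, Foundation pour at 11, Plumbing rough-in at 15, Electrical rough-in at 25, Painting at 30, Final inspection at 19. The latest is day 30.

30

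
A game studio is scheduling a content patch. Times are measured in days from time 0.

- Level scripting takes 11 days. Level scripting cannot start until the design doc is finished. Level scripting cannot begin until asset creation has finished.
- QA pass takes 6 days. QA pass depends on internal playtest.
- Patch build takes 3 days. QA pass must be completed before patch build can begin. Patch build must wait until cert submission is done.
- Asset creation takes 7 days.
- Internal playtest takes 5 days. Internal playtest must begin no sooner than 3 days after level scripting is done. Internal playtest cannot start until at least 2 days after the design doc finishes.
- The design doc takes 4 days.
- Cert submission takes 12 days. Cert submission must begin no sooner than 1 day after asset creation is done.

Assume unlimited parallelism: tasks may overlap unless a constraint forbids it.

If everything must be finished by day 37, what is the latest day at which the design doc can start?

5

To finish by day 37, patch build (duration 3) must start no later than day 34.
QA pass has to be done before patch build (must start by day 34). That means finishing by day 34, i.e. starting by 34 − 6 = day 28.
Internal playtest has to be done before QA pass (must start by day 28). That means finishing by day 28, i.e. starting by 28 − 5 = day 23.
Since internal playtest (must start by day 23, minus 3-day gap → day 20) depends on it, level scripting must finish by day 20. Backing off its 11-day duration gives a latest start of day 9.
The design doc feeds level scripting (must start by day 9); internal playtest (must start by day 23, minus 2-day gap → day 21). Taking the minimum, the design doc must finish by day 9 and start by 9 − 4 = day 5.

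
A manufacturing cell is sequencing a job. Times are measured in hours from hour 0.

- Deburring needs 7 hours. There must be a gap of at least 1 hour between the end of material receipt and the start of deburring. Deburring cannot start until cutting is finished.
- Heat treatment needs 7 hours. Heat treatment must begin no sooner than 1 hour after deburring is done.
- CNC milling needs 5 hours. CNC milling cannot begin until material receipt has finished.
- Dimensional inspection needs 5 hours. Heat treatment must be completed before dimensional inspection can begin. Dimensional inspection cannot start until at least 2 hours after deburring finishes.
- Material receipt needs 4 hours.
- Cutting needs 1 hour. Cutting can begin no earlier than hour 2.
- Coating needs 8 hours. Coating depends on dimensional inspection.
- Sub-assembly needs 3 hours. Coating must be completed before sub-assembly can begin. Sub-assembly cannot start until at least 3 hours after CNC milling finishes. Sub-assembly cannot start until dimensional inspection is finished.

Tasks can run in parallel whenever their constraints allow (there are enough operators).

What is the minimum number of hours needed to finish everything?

36

Cutting waits on its own release at hour 2, so it starts at hour 2 and finishes at 2 + 1 = hour 3.
Nothing blocks material receipt, so it runs from hour 0 to hour 4.
CNC milling waits on material receipt (finishes hour 4), so it starts at hour 4 and finishes at 4 + 5 = hour 9.
Deburring needs all of material receipt (finishes hour 4, plus 1-hour gap → hour 5); cutting (finishes hour 3). That puts its earliest start at hour 5; it finishes at 5 + 7 = hour 12.
Heat treatment waits on deburring (finishes hour 12, plus 1-hour gap → hour 13), so it starts at hour 13 and finishes at 13 + 7 = hour 20.
For dimensional inspection: heat treatment (finishes hour 20); deburring (finishes hour 12, plus 2-hour gap → hour 14). Taking the maximum gives a start of hour 20, and it finishes at 20 + 5 = hour 25.
Coating waits on dimensional inspection (finishes hour 25), so it starts at hour 25 and finishes at 25 + 8 = hour 33.
Sub-assembly has to wait for coating (finishes hour 33); CNC milling (finishes hour 9, plus 3-hour gap → hour 12); dimensional inspection (finishes hour 25). The latest of these is hour 33, so sub-assembly runs hour 33 to 33 + 3 = hour 36.
All tasks are finished once the last one completes. Finish times: Material receipt at 4, Cutting at 3, Deburring at 12, CNC milling at 9, Heat treatment at 20, Dimensional inspection at 25, Coating at 33, Sub-assembly at 36. The latest is hour 36.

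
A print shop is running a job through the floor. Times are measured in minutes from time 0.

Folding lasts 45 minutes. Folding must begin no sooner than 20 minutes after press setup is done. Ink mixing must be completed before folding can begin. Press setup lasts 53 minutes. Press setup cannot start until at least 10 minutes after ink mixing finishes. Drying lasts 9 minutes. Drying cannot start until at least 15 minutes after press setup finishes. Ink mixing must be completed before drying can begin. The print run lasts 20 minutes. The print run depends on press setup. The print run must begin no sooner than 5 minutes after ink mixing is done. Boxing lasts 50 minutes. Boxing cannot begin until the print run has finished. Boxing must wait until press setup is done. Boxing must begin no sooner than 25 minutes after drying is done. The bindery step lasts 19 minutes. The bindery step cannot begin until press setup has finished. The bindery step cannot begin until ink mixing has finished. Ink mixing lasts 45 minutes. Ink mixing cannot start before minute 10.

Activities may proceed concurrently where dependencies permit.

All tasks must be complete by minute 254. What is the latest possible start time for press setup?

102

Boxing has no dependents, so it just needs to finish by minute 254. Starting by 254 − 50 = minute 204 achieves that.
The print run feeds into boxing (must start by minute 204); so the print run must finish by minute 204 and therefore start by minute 184.
Drying must finish before boxing (must start by minute 204, minus 25-minute gap → minute 179). With a 9-minute duration, drying must start by 179 − 9 = minute 170.
Folding must finish by minute 254; it takes 45 minutes, so it must start by 254 − 45 = minute 209.
Nothing follows the bindery step; the deadline of minute 254 is its only limit. It must start by 254 − 19 = minute 235.
Press setup must finish in time for the print run (must start by minute 184); drying (must start by minute 170, minus 15-minute gap → minute 155); folding (must start by minute 209, minus 20-minute gap → minute 189); the bindery step (must start by minute 235); boxing (must start by minute 204). The tightest is minute 155, so press setup must start by 155 − 53 = minute 102.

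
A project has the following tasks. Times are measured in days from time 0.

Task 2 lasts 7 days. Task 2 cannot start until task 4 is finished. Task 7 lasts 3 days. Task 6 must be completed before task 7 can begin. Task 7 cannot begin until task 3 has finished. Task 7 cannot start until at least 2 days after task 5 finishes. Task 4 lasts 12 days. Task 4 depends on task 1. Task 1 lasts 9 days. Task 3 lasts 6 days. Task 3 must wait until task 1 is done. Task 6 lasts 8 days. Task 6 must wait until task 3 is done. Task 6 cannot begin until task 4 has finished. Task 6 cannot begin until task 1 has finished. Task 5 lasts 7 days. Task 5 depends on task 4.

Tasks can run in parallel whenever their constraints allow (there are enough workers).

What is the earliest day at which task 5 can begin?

Task 1 has no prerequisites, so it starts at day 0 and finishes at day 9.
Task 4 cannot begin until task 1 (finishes day 9). It runs from day 9 to 9 + 12 = day 21.
Task 5 waits on task 4 (finishes day 21), so the earliest it can start is day 21.

21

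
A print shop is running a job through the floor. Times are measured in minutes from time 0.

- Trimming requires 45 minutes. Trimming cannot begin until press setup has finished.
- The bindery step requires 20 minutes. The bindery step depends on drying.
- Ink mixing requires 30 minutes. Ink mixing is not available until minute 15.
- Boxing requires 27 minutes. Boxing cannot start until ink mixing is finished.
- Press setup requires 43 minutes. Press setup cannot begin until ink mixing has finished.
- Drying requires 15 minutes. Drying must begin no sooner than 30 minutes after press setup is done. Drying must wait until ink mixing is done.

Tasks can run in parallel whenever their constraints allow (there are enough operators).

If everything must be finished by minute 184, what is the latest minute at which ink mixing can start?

46

The bindery step must finish by minute 184; it takes 20 minutes, so it must start by 184 − 20 = minute 164.
Drying must finish before the bindery step (must start by minute 164). With a 15-minute duration, drying must start by 164 − 15 = minute 149.
Nothing follows trimming; the deadline of minute 184 is its only limit. It must start by 184 − 45 = minute 139.
For press setup: drying (must start by minute 149, minus 30-minute gap → minute 119); trimming (must start by minute 139). The most restrictive is minute 119; with a 43-minute duration, press setup must start by minute 76.
Boxing must finish by minute 184; it takes 27 minutes, so it must start by 184 − 27 = minute 157.
Ink mixing feeds press setup (must start by minute 76); drying (must start by minute 149); boxing (must start by minute 157). Taking the minimum, ink mixing must finish by minute 76 and start by 76 − 30 = minute 46.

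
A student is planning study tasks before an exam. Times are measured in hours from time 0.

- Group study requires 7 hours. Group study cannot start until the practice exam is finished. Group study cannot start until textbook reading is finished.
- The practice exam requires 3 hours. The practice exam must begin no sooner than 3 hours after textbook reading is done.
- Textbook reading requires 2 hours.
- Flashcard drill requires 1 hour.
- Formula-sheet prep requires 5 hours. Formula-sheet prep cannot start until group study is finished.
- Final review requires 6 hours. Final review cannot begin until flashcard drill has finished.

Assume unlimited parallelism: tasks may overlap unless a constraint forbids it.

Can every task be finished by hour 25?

Yes

Flashcard drill has no prerequisites, so it starts at hour 0 and finishes at hour 1.
After flashcard drill (finishes hour 1), final review can start at hour 1 and finishes at hour 7.
Textbook reading has no prerequisites, so it starts at hour 0 and finishes at hour 2.
The practice exam waits on textbook reading (finishes hour 2, plus 3-hour gap → hour 5), so it starts at hour 5 and finishes at 5 + 3 = hour 8.
For group study: the practice exam (finishes hour 8); textbook reading (finishes hour 2). Taking the maximum gives a start of hour 8, and it finishes at 8 + 7 = hour 15.
Formula-sheet prep cannot begin until group study (finishes hour 15). It runs from hour 15 to 15 + 5 = hour 20.
Every task is finished by hour 20, which is no later than the deadline of 25, so the schedule is feasible.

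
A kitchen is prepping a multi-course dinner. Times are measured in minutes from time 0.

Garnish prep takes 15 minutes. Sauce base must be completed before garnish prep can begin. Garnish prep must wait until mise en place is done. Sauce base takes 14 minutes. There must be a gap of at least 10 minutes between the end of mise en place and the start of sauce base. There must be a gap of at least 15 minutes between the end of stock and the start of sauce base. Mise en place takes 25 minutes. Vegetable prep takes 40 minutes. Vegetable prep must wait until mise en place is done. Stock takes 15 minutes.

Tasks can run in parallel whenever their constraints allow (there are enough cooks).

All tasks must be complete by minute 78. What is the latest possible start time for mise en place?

Garnish prep must finish by minute 78; it takes 15 minutes, so it must start by 78 − 15 = minute 63.
Since garnish prep (must start by minute 63) depends on it, sauce base must finish by minute 63. Backing off its 14-minute duration gives a latest start of minute 49.
Nothing follows vegetable prep; the deadline of minute 78 is its only limit. It must start by 78 − 40 = minute 38.
For mise en place: sauce base (must start by minute 49, minus 10-minute gap → minute 39); vegetable prep (must start by minute 38); garnish prep (must start by minute 63). The most restrictive is minute 38; with a 25-minute duration, mise en place must start by minute 13.

13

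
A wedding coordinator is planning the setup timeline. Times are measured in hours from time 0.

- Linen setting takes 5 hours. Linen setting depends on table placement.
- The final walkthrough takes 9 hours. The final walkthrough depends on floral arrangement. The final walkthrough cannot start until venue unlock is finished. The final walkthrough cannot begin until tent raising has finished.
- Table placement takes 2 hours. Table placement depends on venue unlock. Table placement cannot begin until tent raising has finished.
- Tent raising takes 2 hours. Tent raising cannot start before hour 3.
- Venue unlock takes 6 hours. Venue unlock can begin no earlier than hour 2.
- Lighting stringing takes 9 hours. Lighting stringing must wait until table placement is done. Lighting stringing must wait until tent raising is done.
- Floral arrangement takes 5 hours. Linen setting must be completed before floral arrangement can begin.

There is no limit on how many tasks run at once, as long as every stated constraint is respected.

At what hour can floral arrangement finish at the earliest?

20

Tent raising waits on its own release at hour 3, so it starts at hour 3 and finishes at 3 + 2 = hour 5.
After its own release at hour 2, venue unlock can start at hour 2 and finishes at hour 8.
Table placement cannot start until venue unlock (finishes hour 8); tent raising (finishes hour 5). The controlling bound is hour 8, so table placement finishes at 8 + 2 = hour 10.
After table placement (finishes hour 10), linen setting can start at hour 10 and finishes at hour 15.
Floral arrangement cannot begin until linen setting (finishes hour 15). It runs from hour 15 to 15 + 5 = hour 20.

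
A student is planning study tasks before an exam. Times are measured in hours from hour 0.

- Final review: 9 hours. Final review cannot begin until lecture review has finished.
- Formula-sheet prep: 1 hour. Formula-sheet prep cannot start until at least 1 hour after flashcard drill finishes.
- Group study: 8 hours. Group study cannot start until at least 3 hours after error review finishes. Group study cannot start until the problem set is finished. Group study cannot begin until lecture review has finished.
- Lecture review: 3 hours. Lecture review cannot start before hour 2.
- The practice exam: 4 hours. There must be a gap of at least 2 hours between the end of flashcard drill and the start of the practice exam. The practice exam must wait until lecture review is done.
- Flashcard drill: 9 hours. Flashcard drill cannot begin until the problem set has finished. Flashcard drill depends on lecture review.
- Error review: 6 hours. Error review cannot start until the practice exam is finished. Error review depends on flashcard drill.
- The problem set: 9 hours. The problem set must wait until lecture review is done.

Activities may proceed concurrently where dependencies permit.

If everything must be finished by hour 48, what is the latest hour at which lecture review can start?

To finish by hour 48, group study (duration 8) must start no later than hour 40.
Error review has to be done before group study (must start by hour 40, minus 3-hour gap → hour 37). That means finishing by hour 37, i.e. starting by 37 − 6 = hour 31.
Since error review (must start by hour 31) depends on it, the practice exam must finish by hour 31. Backing off its 4-hour duration gives a latest start of hour 27.
Formula-sheet prep must finish by hour 48; it takes 1 hour, so it must start by 48 − 1 = hour 47.
Flashcard drill feeds the practice exam (must start by hour 27, minus 2-hour gap → hour 25); error review (must start by hour 31); formula-sheet prep (must start by hour 47, minus 1-hour gap → hour 46). Taking the minimum, flashcard drill must finish by hour 25 and start by 25 − 9 = hour 16.
The problem set must finish in time for flashcard drill (must start by hour 16); group study (must start by hour 40). The tightest is hour 16, so the problem set must start by 16 − 9 = hour 7.
Final review must finish by hour 48; it takes 9 hours, so it must start by 48 − 9 = hour 39.
For lecture review: the problem set (must start by hour 7); flashcard drill (must start by hour 16); the practice exam (must start by hour 27); group study (must start by hour 40); final review (must start by hour 39). The most restrictive is hour 7; with a 3-hour duration, lecture review must start by hour 4.

4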